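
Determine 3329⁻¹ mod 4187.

4065

4187 = 1×3329 + 858
3329 = 3×858 + 755
858 = 1×755 + 103
755 = 7×103 + 34
103 = 3×34 + 1
34 = 34×1 + 0
gcd(3329, 4187) = 1, so the inverse exists.
Back-substitute for 1:
1 = 1×103 − 3×34
  = −3×755 + 22×103
  = 22×858 − 25×755
  = −25×3329 + 97×858
  = 97×4187 − 122×3329
So 3329⁻¹ ≡ −122 ≡ 4065 (mod 4187).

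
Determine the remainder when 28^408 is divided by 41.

Using repeated squaring:
408 in binary is 110011000, i.e. 408 = 256 + 128 + 16 + 8.
28^1 ≡ 28 (mod 41)
28^2 ≡ 28^2 = 784 ≡ 5 (mod 41)
28^4 ≡ 5^2 = 25 (mod 41)
28^8 ≡ 25^2 = 625 ≡ 10 (mod 41)
28^16 ≡ 10^2 = 100 ≡ 18 (mod 41)
28^32 ≡ 18^2 = 324 ≡ 37 (mod 41)
28^64 ≡ 37^2 = 1369 ≡ 16 (mod 41)
28^128 ≡ 16^2 = 256 ≡ 10 (mod 41)
28^256 ≡ 10^2 = 100 ≡ 18 (mod 41)
28^408 = 28^256 · 28^128 · 28^16 · 28^8 ≡ 18 · 10 · 18 · 10 (mod 41).
Accumulate the product:
18 · 10 = 180 ≡ 16
16 · 18 = 288 ≡ 1
1 · 10 = 10

10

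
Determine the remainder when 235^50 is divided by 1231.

50 in binary is 110010, i.e. 50 = 32 + 16 + 2.
235^1 ≡ 235 (mod 1231)
235^2 ≡ 235^2 = 55225 ≡ 1061 (mod 1231)
235^4 ≡ 1061^2 = 1125721 ≡ 587 (mod 1231)
235^8 ≡ 587^2 = 344569 ≡ 1120 (mod 1231)
235^16 ≡ 1120^2 = 1254400 ≡ 11 (mod 1231)
235^32 ≡ 11^2 = 121 (mod 1231)
235^50 = 235^32 × 235^16 × 235^2 ≡ 121 × 11 × 1061 (mod 1231).
Accumulate the product:
121 × 11 = 1331 ≡ 100
100 × 1061 = 106100 ≡ 234

234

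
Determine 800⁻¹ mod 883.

500

883 = 1×800 + 83
800 = 9×83 + 53
83 = 1×53 + 30
53 = 1×30 + 23
30 = 1×23 + 7
23 = 3×7 + 2
7 = 3×2 + 1
2 = 2×1 + 0
gcd(800, 883) = 1, so the inverse exists.
Bézout: 1 = 347×883 − 383×800.
So 800⁻¹ ≡ −383 ≡ 500 (mod 883).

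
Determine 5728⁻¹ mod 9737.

Apply the Euclidean algorithm and back-substitute:
9737 = 1×5728 + 4009
5728 = 1×4009 + 1719
4009 = 2×1719 + 571
1719 = 3×571 + 6
571 = 95×6 + 1
6 = 6×1 + 0
gcd(5728, 9737) = 1, so the inverse exists.
Bézout: 1 = 953×9737 − 1620×5728.
So 5728⁻¹ ≡ −1620 ≡ 8117 (mod 9737).

8117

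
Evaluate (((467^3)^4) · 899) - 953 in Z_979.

6

(467)^3 ≡ 235 (mod 979)
(235)^4 ≡ 245 (mod 979)
245 · 899 = 220255 ≡ 959 (mod 979)
959 - 953 = 6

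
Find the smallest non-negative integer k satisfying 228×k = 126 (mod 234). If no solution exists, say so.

gcd(228, 234) = 6, and 6 | 126, so solutions exist.
Divide through by 6: 38×k = 21 (mod 39).
38⁻¹ ≡ 38 (mod 39).
k ≡ 38×21 ≡ 18 (mod 39).
The smallest non-negative solution is k = 18.

18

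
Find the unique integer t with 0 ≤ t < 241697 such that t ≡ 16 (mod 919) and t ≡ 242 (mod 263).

919⁻¹ mod 263: 919×87 ≡ 1 (mod 263), so 919⁻¹ ≡ 87.
t = 16 + 919×((242 − 16)×87 mod 263) = 16 + 919×200 = 183816.
Check: 183816 mod 919 = 16, 183816 mod 263 = 242. ✓

183816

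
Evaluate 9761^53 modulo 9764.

Using repeated squaring:
53 in binary is 110101, i.e. 53 = 32 + 16 + 4 + 1.
9761^1 ≡ 9761 (mod 9764)
9761^2 ≡ 9761^2 = 95277121 ≡ 9 (mod 9764)
9761^4 ≡ 9^2 = 81 (mod 9764)
9761^8 ≡ 81^2 = 6561 (mod 9764)
9761^16 ≡ 6561^2 = 43046721 ≡ 7009 (mod 9764)
9761^32 ≡ 7009^2 = 49126081 ≡ 3397 (mod 9764)
9761^53 = 9761^32 * 9761^16 * 9761^4 * 9761^1 ≡ 3397 * 7009 * 81 * 9761 (mod 9764).
Accumulate the product:
3397 * 7009 = 23809573 ≡ 4941
4941 * 81 = 400221 ≡ 9661
9661 * 9761 = 94301021 ≡ 309

309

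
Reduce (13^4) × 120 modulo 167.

(13)^4 ≡ 4 (mod 167)
4 × 120 = 480 ≡ 146 (mod 167)

146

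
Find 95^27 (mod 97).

By square-and-multiply:
27 in binary is 11011, i.e. 27 = 16 + 8 + 2 + 1.
95^1 ≡ 95 (mod 97)
95^2 ≡ 95^2 = 9025 ≡ 4 (mod 97)
95^4 ≡ 4^2 = 16 (mod 97)
95^8 ≡ 16^2 = 256 ≡ 62 (mod 97)
95^16 ≡ 62^2 = 3844 ≡ 61 (mod 97)
95^27 = 95^16 · 95^8 · 95^2 · 95^1 ≡ 61 · 62 · 4 · 95 (mod 97).
Accumulate the product:
61 · 62 = 3782 ≡ 96
96 · 4 = 384 ≡ 93
93 · 95 = 8835 ≡ 8

8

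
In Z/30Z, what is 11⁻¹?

Apply the Euclidean algorithm and back-substitute:
30 = 2*11 + 8
11 = 1*8 + 3
8 = 2*3 + 2
3 = 1*2 + 1
2 = 2*1 + 0
gcd(11, 30) = 1, so the inverse exists.
Bézout: 1 = −4*30 + 11*11.
So 11⁻¹ ≡ 11 (mod 30).

11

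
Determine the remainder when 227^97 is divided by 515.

Compute successive squares:
97 in binary is 1100001, i.e. 97 = 64 + 32 + 1.
227^1 ≡ 227 (mod 515)
227^2 ≡ 227^2 = 51529 ≡ 29 (mod 515)
227^4 ≡ 29^2 = 841 ≡ 326 (mod 515)
227^8 ≡ 326^2 = 106276 ≡ 186 (mod 515)
227^16 ≡ 186^2 = 34596 ≡ 91 (mod 515)
227^32 ≡ 91^2 = 8281 ≡ 41 (mod 515)
227^64 ≡ 41^2 = 1681 ≡ 136 (mod 515)
227^97 = 227^64 * 227^32 * 227^1 ≡ 136 * 41 * 227 (mod 515).
Accumulate the product:
136 * 41 = 5576 ≡ 426
426 * 227 = 96702 ≡ 397

397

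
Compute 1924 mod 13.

0

1924 = 148*13 + 0, so 1924 ≡ 0 (mod 13).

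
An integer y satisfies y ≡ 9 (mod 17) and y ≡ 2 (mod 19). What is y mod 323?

17⁻¹ mod 19: 17×9 ≡ 1 (mod 19), so 17⁻¹ ≡ 9.
y = 9 + 17×((2 − 9)×9 mod 19) = 9 + 17×13 = 230.
Check: 230 mod 17 = 9, 230 mod 19 = 2. ✓

230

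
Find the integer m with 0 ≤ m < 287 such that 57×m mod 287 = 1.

287 = 5×57 + 2
57 = 28×2 + 1
2 = 2×1 + 0
gcd(57, 287) = 1, so the inverse exists.
Bézout: 1 = −28×287 + 141×57.
So 57⁻¹ ≡ 141 (mod 287).

141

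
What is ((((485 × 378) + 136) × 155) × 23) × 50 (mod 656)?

485 × 378 = 183330 ≡ 306 (mod 656)
306 + 136 = 442
442 × 155 = 68510 ≡ 286 (mod 656)
286 × 23 = 6578 ≡ 18 (mod 656)
18 × 50 = 900 ≡ 244 (mod 656)

244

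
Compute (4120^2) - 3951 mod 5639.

(4120)^2 ≡ 1010 (mod 5639)
1010 - 3951 = -2941 ≡ 2698 (mod 5639)

2698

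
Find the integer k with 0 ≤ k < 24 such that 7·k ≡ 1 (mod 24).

7

24 = 3·7 + 3
7 = 2·3 + 1
3 = 3·1 + 0
gcd(7, 24) = 1, so the inverse exists.
Bézout: 1 = −2·24 + 7·7.
So 7⁻¹ ≡ 7 (mod 24).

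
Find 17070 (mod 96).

78

17070 = 177*96 + 78, so 17070 ≡ 78 (mod 96).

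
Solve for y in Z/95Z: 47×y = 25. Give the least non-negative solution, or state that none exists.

gcd(47, 95) = 1, so a unique solution mod 95 exists.
47⁻¹ ≡ 93 (mod 95).
y ≡ 93×25 ≡ 45 (mod 95).

45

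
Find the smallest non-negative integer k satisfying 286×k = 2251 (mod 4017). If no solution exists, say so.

gcd(286, 4017) = 13, and 13 does not divide 2251.
So the congruence has no solution.

no solution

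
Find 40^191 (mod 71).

64

40^1 ≡ 40 (mod 71)
40^2 ≡ 40^2 = 1600 ≡ 38 (mod 71)
40^4 ≡ 38^2 = 1444 ≡ 24 (mod 71)
40^8 ≡ 24^2 = 576 ≡ 8 (mod 71)
40^16 ≡ 8^2 = 64 (mod 71)
40^32 ≡ 64^2 = 4096 ≡ 49 (mod 71)
40^64 ≡ 49^2 = 2401 ≡ 58 (mod 71)
40^128 ≡ 58^2 = 3364 ≡ 27 (mod 71)
40^191 = 40^128 × 40^32 × 40^16 × 40^8 × 40^4 × 40^2 × 40^1 ≡ 27 × 49 × 64 × 8 × 24 × 38 × 40 (mod 71).
Accumulate the product:
27 × 49 = 1323 ≡ 45
45 × 64 = 2880 ≡ 40
40 × 8 = 320 ≡ 36
36 × 24 = 864 ≡ 12
12 × 38 = 456 ≡ 30
30 × 40 = 1200 ≡ 64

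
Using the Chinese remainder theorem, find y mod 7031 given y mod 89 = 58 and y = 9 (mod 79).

325

89⁻¹ mod 79: 89*8 ≡ 1 (mod 79), so 89⁻¹ ≡ 8.
y = 58 + 89*((9 − 58)*8 mod 79) = 58 + 89*3 = 325.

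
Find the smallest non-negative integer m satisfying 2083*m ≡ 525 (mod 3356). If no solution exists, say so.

gcd(2083, 3356) = 1, so a unique solution mod 3356 exists.
2083⁻¹ ≡ 3327 (mod 3356).
m ≡ 3327*525 ≡ 1555 (mod 3356).

1555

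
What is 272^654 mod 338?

92

654 in binary is 1010001110, i.e. 654 = 512 + 128 + 8 + 4 + 2.
272^1 ≡ 272 (mod 338)
272^2 ≡ 272^2 = 73984 ≡ 300 (mod 338)
272^4 ≡ 300^2 = 90000 ≡ 92 (mod 338)
272^8 ≡ 92^2 = 8464 ≡ 14 (mod 338)
272^16 ≡ 14^2 = 196 (mod 338)
272^32 ≡ 196^2 = 38416 ≡ 222 (mod 338)
272^64 ≡ 222^2 = 49284 ≡ 274 (mod 338)
272^128 ≡ 274^2 = 75076 ≡ 40 (mod 338)
272^256 ≡ 40^2 = 1600 ≡ 248 (mod 338)
272^512 ≡ 248^2 = 61504 ≡ 326 (mod 338)
272^654 = 272^512 · 272^128 · 272^8 · 272^4 · 272^2 ≡ 326 · 40 · 14 · 92 · 300 (mod 338).
Accumulate the product:
326 · 40 = 13040 ≡ 196
196 · 14 = 2744 ≡ 40
40 · 92 = 3680 ≡ 300
300 · 300 = 90000 ≡ 92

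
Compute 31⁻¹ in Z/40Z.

By the extended Euclidean algorithm:
40 = 1·31 + 9
31 = 3·9 + 4
9 = 2·4 + 1
4 = 4·1 + 0
gcd(31, 40) = 1, so the inverse exists.
Back-substitute for 1:
1 = 1·9 − 2·4
  = −2·31 + 7·9
  = 7·40 − 9·31
So 31⁻¹ ≡ −9 ≡ 31 (mod 40).

31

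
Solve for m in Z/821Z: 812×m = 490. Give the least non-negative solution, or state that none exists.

128

gcd(812, 821) = 1, so a unique solution mod 821 exists.
812⁻¹ ≡ 456 (mod 821).
m ≡ 456×490 ≡ 128 (mod 821).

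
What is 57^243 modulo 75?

By square-and-multiply:
243 in binary is 11110011, i.e. 243 = 128 + 64 + 32 + 16 + 2 + 1.
57^1 ≡ 57 (mod 75)
57^2 ≡ 57^2 = 3249 ≡ 24 (mod 75)
57^4 ≡ 24^2 = 576 ≡ 51 (mod 75)
57^8 ≡ 51^2 = 2601 ≡ 51 (mod 75)
57^16 ≡ 51^2 = 2601 ≡ 51 (mod 75)
57^32 ≡ 51^2 = 2601 ≡ 51 (mod 75)
57^64 ≡ 51^2 = 2601 ≡ 51 (mod 75)
57^128 ≡ 51^2 = 2601 ≡ 51 (mod 75)
57^243 = 57^128 × 57^64 × 57^32 × 57^16 × 57^2 × 57^1 ≡ 51 × 51 × 51 × 51 × 24 × 57 (mod 75).
Accumulate the product:
51 × 51 = 2601 ≡ 51
51 × 51 = 2601 ≡ 51
51 × 51 = 2601 ≡ 51
51 × 24 = 1224 ≡ 24
24 × 57 = 1368 ≡ 18

18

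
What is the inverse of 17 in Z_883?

52

883 = 51*17 + 16
17 = 1*16 + 1
16 = 16*1 + 0
gcd(17, 883) = 1, so the inverse exists.
Bézout: 1 = −1*883 + 52*17.
So 17⁻¹ ≡ 52 (mod 883).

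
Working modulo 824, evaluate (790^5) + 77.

(790)^5 ≡ 760 (mod 824)
760 + 77 = 837 ≡ 13 (mod 824)

13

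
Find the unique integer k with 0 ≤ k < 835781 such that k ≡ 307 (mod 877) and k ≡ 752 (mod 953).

877⁻¹ mod 953: 877*163 ≡ 1 (mod 953), so 877⁻¹ ≡ 163.
k = 307 + 877*((752 − 307)*163 mod 953) = 307 + 877*107 = 94146.
Check: 94146 mod 877 = 307, 94146 mod 953 = 752. ✓

94146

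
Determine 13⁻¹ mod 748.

633

748 = 57·13 + 7
13 = 1·7 + 6
7 = 1·6 + 1
6 = 6·1 + 0
gcd(13, 748) = 1, so the inverse exists.
Bézout: 1 = 2·748 − 115·13.
So 13⁻¹ ≡ −115 ≡ 633 (mod 748).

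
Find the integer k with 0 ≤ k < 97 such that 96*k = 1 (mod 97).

97 = 1×96 + 1
96 = 96×1 + 0
gcd(96, 97) = 1, so the inverse exists.
Back-substitute for 1:
1 = 1×97 − 1×96
So 96⁻¹ ≡ −1 ≡ 96 (mod 97).

96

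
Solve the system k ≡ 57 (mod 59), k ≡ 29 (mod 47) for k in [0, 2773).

59⁻¹ mod 47: 59×4 ≡ 1 (mod 47), so 59⁻¹ ≡ 4.
k = 57 + 59×((29 − 57)×4 mod 47) = 57 + 59×29 = 1768.

1768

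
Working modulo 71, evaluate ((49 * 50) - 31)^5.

49 * 50 = 2450 ≡ 36 (mod 71)
36 - 31 = 5
(5)^5 ≡ 1 (mod 71)

1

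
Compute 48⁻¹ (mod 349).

80

Apply the Euclidean algorithm and back-substitute:
349 = 7·48 + 13
48 = 3·13 + 9
13 = 1·9 + 4
9 = 2·4 + 1
4 = 4·1 + 0
gcd(48, 349) = 1, so the inverse exists.
Back-substitute for 1:
1 = 1·9 − 2·4
  = −2·13 + 3·9
  = 3·48 − 11·13
  = −11·349 + 80·48
So 48⁻¹ ≡ 80 (mod 349).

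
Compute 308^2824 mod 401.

224

308^1 ≡ 308 (mod 401)
308^2 ≡ 308^2 = 94864 ≡ 228 (mod 401)
308^4 ≡ 228^2 = 51984 ≡ 255 (mod 401)
308^8 ≡ 255^2 = 65025 ≡ 63 (mod 401)
308^16 ≡ 63^2 = 3969 ≡ 360 (mod 401)
308^32 ≡ 360^2 = 129600 ≡ 77 (mod 401)
308^64 ≡ 77^2 = 5929 ≡ 315 (mod 401)
308^128 ≡ 315^2 = 99225 ≡ 178 (mod 401)
308^256 ≡ 178^2 = 31684 ≡ 5 (mod 401)
308^512 ≡ 5^2 = 25 (mod 401)
308^1024 ≡ 25^2 = 625 ≡ 224 (mod 401)
308^2048 ≡ 224^2 = 50176 ≡ 51 (mod 401)
308^2824 = 308^2048 * 308^512 * 308^256 * 308^8 ≡ 51 * 25 * 5 * 63 (mod 401).
Accumulate the product:
51 * 25 = 1275 ≡ 72
72 * 5 = 360
360 * 63 = 22680 ≡ 224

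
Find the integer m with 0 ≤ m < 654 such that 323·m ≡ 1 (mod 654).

By the extended Euclidean algorithm:
654 = 2×323 + 8
323 = 40×8 + 3
8 = 2×3 + 2
3 = 1×2 + 1
2 = 2×1 + 0
gcd(323, 654) = 1, so the inverse exists.
Bézout: 1 = −121×654 + 245×323.
So 323⁻¹ ≡ 245 (mod 654).

245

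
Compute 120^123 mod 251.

Compute successive squares:
123 in binary is 1111011, i.e. 123 = 64 + 32 + 16 + 8 + 2 + 1.
120^1 ≡ 120 (mod 251)
120^2 ≡ 120^2 = 14400 ≡ 93 (mod 251)
120^4 ≡ 93^2 = 8649 ≡ 115 (mod 251)
120^8 ≡ 115^2 = 13225 ≡ 173 (mod 251)
120^16 ≡ 173^2 = 29929 ≡ 60 (mod 251)
120^32 ≡ 60^2 = 3600 ≡ 86 (mod 251)
120^64 ≡ 86^2 = 7396 ≡ 117 (mod 251)
120^123 = 120^64 * 120^32 * 120^16 * 120^8 * 120^2 * 120^1 ≡ 117 * 86 * 60 * 173 * 93 * 120 (mod 251).
Accumulate the product:
117 * 86 = 10062 ≡ 22
22 * 60 = 1320 ≡ 65
65 * 173 = 11245 ≡ 201
201 * 93 = 18693 ≡ 119
119 * 120 = 14280 ≡ 224

224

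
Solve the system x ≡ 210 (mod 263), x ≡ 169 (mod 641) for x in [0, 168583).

263⁻¹ mod 641: 263×39 ≡ 1 (mod 641), so 263⁻¹ ≡ 39.
x = 210 + 263×((169 − 210)×39 mod 641) = 210 + 263×324 = 85422.
Check: 85422 mod 263 = 210, 85422 mod 641 = 169. ✓

85422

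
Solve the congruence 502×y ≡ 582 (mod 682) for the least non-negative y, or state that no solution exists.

190

gcd(502, 682) = 2, and 2 | 582, so solutions exist.
Divide through by 2: 251×y ≡ 291 (mod 341).
251⁻¹ ≡ 269 (mod 341).
y ≡ 269×291 ≡ 190 (mod 341).
The smallest non-negative solution is y = 190.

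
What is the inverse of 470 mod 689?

Run the extended Euclidean algorithm:
689 = 1*470 + 219
470 = 2*219 + 32
219 = 6*32 + 27
32 = 1*27 + 5
27 = 5*5 + 2
5 = 2*2 + 1
2 = 2*1 + 0
gcd(470, 689) = 1, so the inverse exists.
Back-substitute for 1:
1 = 1*5 − 2*2
  = −2*27 + 11*5
  = 11*32 − 13*27
  = −13*219 + 89*32
  = 89*470 − 191*219
  = −191*689 + 280*470
So 470⁻¹ ≡ 280 (mod 689).

280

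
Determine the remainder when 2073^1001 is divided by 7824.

1641

2073^1 ≡ 2073 (mod 7824)
2073^2 ≡ 2073^2 = 4297329 ≡ 1953 (mod 7824)
2073^4 ≡ 1953^2 = 3814209 ≡ 3921 (mod 7824)
2073^8 ≡ 3921^2 = 15374241 ≡ 81 (mod 7824)
2073^16 ≡ 81^2 = 6561 (mod 7824)
2073^32 ≡ 6561^2 = 43046721 ≡ 6897 (mod 7824)
2073^64 ≡ 6897^2 = 47568609 ≡ 6513 (mod 7824)
2073^128 ≡ 6513^2 = 42419169 ≡ 5265 (mod 7824)
2073^256 ≡ 5265^2 = 27720225 ≡ 7617 (mod 7824)
2073^512 ≡ 7617^2 = 58018689 ≡ 3729 (mod 7824)
2073^1001 = 2073^512 · 2073^256 · 2073^128 · 2073^64 · 2073^32 · 2073^8 · 2073^1 ≡ 3729 · 7617 · 5265 · 6513 · 6897 · 81 · 2073 (mod 7824).
Accumulate the product:
3729 · 7617 = 28403793 ≡ 2673
2673 · 5265 = 14073345 ≡ 5793
5793 · 6513 = 37729809 ≡ 2481
2481 · 6897 = 17111457 ≡ 369
369 · 81 = 29889 ≡ 6417
6417 · 2073 = 13302441 ≡ 1641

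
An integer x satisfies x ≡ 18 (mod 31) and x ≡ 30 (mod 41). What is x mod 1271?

31⁻¹ mod 41: 31*4 ≡ 1 (mod 41), so 31⁻¹ ≡ 4.
x = 18 + 31*((30 − 18)*4 mod 41) = 18 + 31*7 = 235.

235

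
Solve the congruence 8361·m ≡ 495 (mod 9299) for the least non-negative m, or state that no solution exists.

5105

gcd(8361, 9299) = 1, so a unique solution mod 9299 exists.
8361⁻¹ ≡ 5740 (mod 9299).
m ≡ 5740·495 ≡ 5105 (mod 9299).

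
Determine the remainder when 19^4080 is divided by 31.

1

By square-and-multiply:
4080 in binary is 111111110000, i.e. 4080 = 2048 + 1024 + 512 + 256 + 128 + 64 + 32 + 16.
19^1 ≡ 19 (mod 31)
19^2 ≡ 19^2 = 361 ≡ 20 (mod 31)
19^4 ≡ 20^2 = 400 ≡ 28 (mod 31)
19^8 ≡ 28^2 = 784 ≡ 9 (mod 31)
19^16 ≡ 9^2 = 81 ≡ 19 (mod 31)
19^32 ≡ 19^2 = 361 ≡ 20 (mod 31)
19^64 ≡ 20^2 = 400 ≡ 28 (mod 31)
19^128 ≡ 28^2 = 784 ≡ 9 (mod 31)
19^256 ≡ 9^2 = 81 ≡ 19 (mod 31)
19^512 ≡ 19^2 = 361 ≡ 20 (mod 31)
19^1024 ≡ 20^2 = 400 ≡ 28 (mod 31)
19^2048 ≡ 28^2 = 784 ≡ 9 (mod 31)
19^4080 = 19^2048 × 19^1024 × 19^512 × 19^256 × 19^128 × 19^64 × 19^32 × 19^16 ≡ 9 × 28 × 20 × 19 × 9 × 28 × 20 × 19 (mod 31).
Accumulate the product:
9 × 28 = 252 ≡ 4
4 × 20 = 80 ≡ 18
18 × 19 = 342 ≡ 1
1 × 9 = 9
9 × 28 = 252 ≡ 4
4 × 20 = 80 ≡ 18
18 × 19 = 342 ≡ 1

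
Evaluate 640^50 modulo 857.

848

By square-and-multiply:
640^1 ≡ 640 (mod 857)
640^2 ≡ 640^2 = 409600 ≡ 811 (mod 857)
640^4 ≡ 811^2 = 657721 ≡ 402 (mod 857)
640^8 ≡ 402^2 = 161604 ≡ 488 (mod 857)
640^16 ≡ 488^2 = 238144 ≡ 755 (mod 857)
640^32 ≡ 755^2 = 570025 ≡ 120 (mod 857)
640^50 = 640^32 · 640^16 · 640^2 ≡ 120 · 755 · 811 (mod 857).
Accumulate the product:
120 · 755 = 90600 ≡ 615
615 · 811 = 498765 ≡ 848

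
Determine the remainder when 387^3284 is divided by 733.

682

387^1 ≡ 387 (mod 733)
387^2 ≡ 387^2 = 149769 ≡ 237 (mod 733)
387^4 ≡ 237^2 = 56169 ≡ 461 (mod 733)
387^8 ≡ 461^2 = 212521 ≡ 684 (mod 733)
387^16 ≡ 684^2 = 467856 ≡ 202 (mod 733)
387^32 ≡ 202^2 = 40804 ≡ 489 (mod 733)
387^64 ≡ 489^2 = 239121 ≡ 163 (mod 733)
387^128 ≡ 163^2 = 26569 ≡ 181 (mod 733)
387^256 ≡ 181^2 = 32761 ≡ 509 (mod 733)
387^512 ≡ 509^2 = 259081 ≡ 332 (mod 733)
387^1024 ≡ 332^2 = 110224 ≡ 274 (mod 733)
387^2048 ≡ 274^2 = 75076 ≡ 310 (mod 733)
387^3284 = 387^2048 · 387^1024 · 387^128 · 387^64 · 387^16 · 387^4 ≡ 310 · 274 · 181 · 163 · 202 · 461 (mod 733).
Accumulate the product:
310 · 274 = 84940 ≡ 645
645 · 181 = 116745 ≡ 198
198 · 163 = 32274 ≡ 22
22 · 202 = 4444 ≡ 46
46 · 461 = 21206 ≡ 682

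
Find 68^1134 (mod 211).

55

1134 in binary is 10001101110, i.e. 1134 = 1024 + 64 + 32 + 8 + 4 + 2.
68^1 ≡ 68 (mod 211)
68^2 ≡ 68^2 = 4624 ≡ 193 (mod 211)
68^4 ≡ 193^2 = 37249 ≡ 113 (mod 211)
68^8 ≡ 113^2 = 12769 ≡ 109 (mod 211)
68^16 ≡ 109^2 = 11881 ≡ 65 (mod 211)
68^32 ≡ 65^2 = 4225 ≡ 5 (mod 211)
68^64 ≡ 5^2 = 25 (mod 211)
68^128 ≡ 25^2 = 625 ≡ 203 (mod 211)
68^256 ≡ 203^2 = 41209 ≡ 64 (mod 211)
68^512 ≡ 64^2 = 4096 ≡ 87 (mod 211)
68^1024 ≡ 87^2 = 7569 ≡ 184 (mod 211)
68^1134 = 68^1024 * 68^64 * 68^32 * 68^8 * 68^4 * 68^2 ≡ 184 * 25 * 5 * 109 * 113 * 193 (mod 211).
Accumulate the product:
184 * 25 = 4600 ≡ 169
169 * 5 = 845 ≡ 1
1 * 109 = 109
109 * 113 = 12317 ≡ 79
79 * 193 = 15247 ≡ 55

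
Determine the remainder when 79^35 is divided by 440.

Compute successive squares:
35 in binary is 100011, i.e. 35 = 32 + 2 + 1.
79^1 ≡ 79 (mod 440)
79^2 ≡ 79^2 = 6241 ≡ 81 (mod 440)
79^4 ≡ 81^2 = 6561 ≡ 401 (mod 440)
79^8 ≡ 401^2 = 160801 ≡ 201 (mod 440)
79^16 ≡ 201^2 = 40401 ≡ 361 (mod 440)
79^32 ≡ 361^2 = 130321 ≡ 81 (mod 440)
79^35 = 79^32 * 79^2 * 79^1 ≡ 81 * 81 * 79 (mod 440).
Accumulate the product:
81 * 81 = 6561 ≡ 401
401 * 79 = 31679 ≡ 439

439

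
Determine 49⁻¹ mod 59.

53

59 = 1×49 + 10
49 = 4×10 + 9
10 = 1×9 + 1
9 = 9×1 + 0
gcd(49, 59) = 1, so the inverse exists.
Back-substitute for 1:
1 = 1×10 − 1×9
  = −1×49 + 5×10
  = 5×59 − 6×49
So 49⁻¹ ≡ −6 ≡ 53 (mod 59).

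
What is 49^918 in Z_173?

117

918 in binary is 1110010110, i.e. 918 = 512 + 256 + 128 + 16 + 4 + 2.
49^1 ≡ 49 (mod 173)
49^2 ≡ 49^2 = 2401 ≡ 152 (mod 173)
49^4 ≡ 152^2 = 23104 ≡ 95 (mod 173)
49^8 ≡ 95^2 = 9025 ≡ 29 (mod 173)
49^16 ≡ 29^2 = 841 ≡ 149 (mod 173)
49^32 ≡ 149^2 = 22201 ≡ 57 (mod 173)
49^64 ≡ 57^2 = 3249 ≡ 135 (mod 173)
49^128 ≡ 135^2 = 18225 ≡ 60 (mod 173)
49^256 ≡ 60^2 = 3600 ≡ 140 (mod 173)
49^512 ≡ 140^2 = 19600 ≡ 51 (mod 173)
49^918 = 49^512 × 49^256 × 49^128 × 49^16 × 49^4 × 49^2 ≡ 51 × 140 × 60 × 149 × 95 × 152 (mod 173).
Accumulate the product:
51 × 140 = 7140 ≡ 47
47 × 60 = 2820 ≡ 52
52 × 149 = 7748 ≡ 136
136 × 95 = 12920 ≡ 118
118 × 152 = 17936 ≡ 117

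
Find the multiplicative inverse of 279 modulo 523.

15

Apply the Euclidean algorithm and back-substitute:
523 = 1×279 + 244
279 = 1×244 + 35
244 = 6×35 + 34
35 = 1×34 + 1
34 = 34×1 + 0
gcd(279, 523) = 1, so the inverse exists.
Bézout: 1 = −8×523 + 15×279.
So 279⁻¹ ≡ 15 (mod 523).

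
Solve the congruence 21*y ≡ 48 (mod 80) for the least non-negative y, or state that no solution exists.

48

gcd(21, 80) = 1, so a unique solution mod 80 exists.
21⁻¹ ≡ 61 (mod 80).
y ≡ 61*48 ≡ 48 (mod 80).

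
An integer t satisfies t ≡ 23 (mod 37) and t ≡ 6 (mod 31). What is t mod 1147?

874

37⁻¹ mod 31: 37*26 ≡ 1 (mod 31), so 37⁻¹ ≡ 26.
t = 23 + 37*((6 − 23)*26 mod 31) = 23 + 37*23 = 874.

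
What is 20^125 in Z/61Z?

1

20^1 ≡ 20 (mod 61)
20^2 ≡ 20^2 = 400 ≡ 34 (mod 61)
20^4 ≡ 34^2 = 1156 ≡ 58 (mod 61)
20^8 ≡ 58^2 = 3364 ≡ 9 (mod 61)
20^16 ≡ 9^2 = 81 ≡ 20 (mod 61)
20^32 ≡ 20^2 = 400 ≡ 34 (mod 61)
20^64 ≡ 34^2 = 1156 ≡ 58 (mod 61)
20^125 = 20^64 × 20^32 × 20^16 × 20^8 × 20^4 × 20^1 ≡ 58 × 34 × 20 × 9 × 58 × 20 (mod 61).
Accumulate the product:
58 × 34 = 1972 ≡ 20
20 × 20 = 400 ≡ 34
34 × 9 = 306 ≡ 1
1 × 58 = 58
58 × 20 = 1160 ≡ 1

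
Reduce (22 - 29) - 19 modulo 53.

27

22 - 29 = -7 ≡ 46 (mod 53)
46 - 19 = 27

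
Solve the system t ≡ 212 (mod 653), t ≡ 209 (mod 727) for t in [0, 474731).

147790

653⁻¹ mod 727: 653·167 ≡ 1 (mod 727), so 653⁻¹ ≡ 167.
t = 212 + 653·((209 − 212)·167 mod 727) = 212 + 653·226 = 147790.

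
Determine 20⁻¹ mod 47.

47 = 2*20 + 7
20 = 2*7 + 6
7 = 1*6 + 1
6 = 6*1 + 0
gcd(20, 47) = 1, so the inverse exists.
Bézout: 1 = 3*47 − 7*20.
So 20⁻¹ ≡ −7 ≡ 40 (mod 47).

40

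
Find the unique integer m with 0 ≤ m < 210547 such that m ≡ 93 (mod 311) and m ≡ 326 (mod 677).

311⁻¹ mod 677: 311*320 ≡ 1 (mod 677), so 311⁻¹ ≡ 320.
m = 93 + 311*((326 − 93)*320 mod 677) = 93 + 311*90 = 28083.

28083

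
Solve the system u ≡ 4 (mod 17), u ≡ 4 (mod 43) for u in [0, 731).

4

17⁻¹ mod 43: 17·38 ≡ 1 (mod 43), so 17⁻¹ ≡ 38.
u = 4 + 17·((4 − 4)·38 mod 43) = 4 + 17·0 = 4.
Check: 4 mod 17 = 4, 4 mod 43 = 4. ✓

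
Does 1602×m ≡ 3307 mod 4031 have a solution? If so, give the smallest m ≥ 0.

1620

gcd(1602, 4031) = 1, so a unique solution mod 4031 exists.
1602⁻¹ ≡ 2403 (mod 4031).
m ≡ 2403×3307 ≡ 1620 (mod 4031).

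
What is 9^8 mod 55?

Using repeated squaring:
9^1 ≡ 9 (mod 55)
9^2 ≡ 9^2 = 81 ≡ 26 (mod 55)
9^4 ≡ 26^2 = 676 ≡ 16 (mod 55)
9^8 ≡ 16^2 = 256 ≡ 36 (mod 55)
So 9^8 ≡ 36 (mod 55).

36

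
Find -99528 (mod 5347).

-99528 = -19*5347 + 2065, so -99528 ≡ 2065 (mod 5347).

2065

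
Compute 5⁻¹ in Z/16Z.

13

Run the extended Euclidean algorithm:
16 = 3*5 + 1
5 = 5*1 + 0
gcd(5, 16) = 1, so the inverse exists.
Back-substitute for 1:
1 = 1*16 − 3*5
So 5⁻¹ ≡ −3 ≡ 13 (mod 16).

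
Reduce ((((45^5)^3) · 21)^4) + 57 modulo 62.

44

(45)^5 ≡ 5 (mod 62)
(5)^3 ≡ 1 (mod 62)
1 · 21 = 21
(21)^4 ≡ 49 (mod 62)
49 + 57 = 106 ≡ 44 (mod 62)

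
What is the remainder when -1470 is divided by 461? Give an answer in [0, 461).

-1470 = -4*461 + 374, so -1470 ≡ 374 (mod 461).

374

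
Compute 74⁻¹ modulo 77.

51

Apply the Euclidean algorithm and back-substitute:
77 = 1·74 + 3
74 = 24·3 + 2
3 = 1·2 + 1
2 = 2·1 + 0
gcd(74, 77) = 1, so the inverse exists.
Back-substitute for 1:
1 = 1·3 − 1·2
  = −1·74 + 25·3
  = 25·77 − 26·74
So 74⁻¹ ≡ −26 ≡ 51 (mod 77).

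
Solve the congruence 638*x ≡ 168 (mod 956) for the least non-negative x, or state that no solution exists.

252

gcd(638, 956) = 2, and 2 | 168, so solutions exist.
Divide through by 2: 319*x = 84 (mod 478).
319⁻¹ ≡ 3 (mod 478).
x ≡ 3*84 ≡ 252 (mod 478).
The smallest non-negative solution is x = 252.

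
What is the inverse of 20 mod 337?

118

By the extended Euclidean algorithm:
337 = 16*20 + 17
20 = 1*17 + 3
17 = 5*3 + 2
3 = 1*2 + 1
2 = 2*1 + 0
gcd(20, 337) = 1, so the inverse exists.
Bézout: 1 = −7*337 + 118*20.
So 20⁻¹ ≡ 118 (mod 337).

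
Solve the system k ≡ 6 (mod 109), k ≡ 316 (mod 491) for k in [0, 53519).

17010

109⁻¹ mod 491: 109·482 ≡ 1 (mod 491), so 109⁻¹ ≡ 482.
k = 6 + 109·((316 − 6)·482 mod 491) = 6 + 109·156 = 17010.
Check: 17010 mod 109 = 6, 17010 mod 491 = 316. ✓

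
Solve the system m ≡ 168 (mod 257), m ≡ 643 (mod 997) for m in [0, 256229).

257⁻¹ mod 997: 257×772 ≡ 1 (mod 997), so 257⁻¹ ≡ 772.
m = 168 + 257×((643 − 168)×772 mod 997) = 168 + 257×801 = 206025.
Check: 206025 mod 257 = 168, 206025 mod 997 = 643. ✓

206025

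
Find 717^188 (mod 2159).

1857

Using repeated squaring:
717^1 ≡ 717 (mod 2159)
717^2 ≡ 717^2 = 514089 ≡ 247 (mod 2159)
717^4 ≡ 247^2 = 61009 ≡ 557 (mod 2159)
717^8 ≡ 557^2 = 310249 ≡ 1512 (mod 2159)
717^16 ≡ 1512^2 = 2286144 ≡ 1922 (mod 2159)
717^32 ≡ 1922^2 = 3694084 ≡ 35 (mod 2159)
717^64 ≡ 35^2 = 1225 (mod 2159)
717^128 ≡ 1225^2 = 1500625 ≡ 120 (mod 2159)
717^188 = 717^128 × 717^32 × 717^16 × 717^8 × 717^4 ≡ 120 × 35 × 1922 × 1512 × 557 (mod 2159).
Accumulate the product:
120 × 35 = 4200 ≡ 2041
2041 × 1922 = 3922802 ≡ 2058
2058 × 1512 = 3111696 ≡ 577
577 × 557 = 321389 ≡ 1857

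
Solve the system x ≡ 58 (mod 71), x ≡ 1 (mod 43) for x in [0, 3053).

1549

71⁻¹ mod 43: 71×20 ≡ 1 (mod 43), so 71⁻¹ ≡ 20.
x = 58 + 71×((1 − 58)×20 mod 43) = 58 + 71×21 = 1549.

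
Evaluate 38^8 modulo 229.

By square-and-multiply:
38^1 ≡ 38 (mod 229)
38^2 ≡ 38^2 = 1444 ≡ 70 (mod 229)
38^4 ≡ 70^2 = 4900 ≡ 91 (mod 229)
38^8 ≡ 91^2 = 8281 ≡ 37 (mod 229)
So 38^8 ≡ 37 (mod 229).

37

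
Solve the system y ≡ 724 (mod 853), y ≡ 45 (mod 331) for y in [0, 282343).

853⁻¹ mod 331: 853×26 ≡ 1 (mod 331), so 853⁻¹ ≡ 26.
y = 724 + 853×((45 − 724)×26 mod 331) = 724 + 853×220 = 188384.
Check: 188384 mod 853 = 724, 188384 mod 331 = 45. ✓

188384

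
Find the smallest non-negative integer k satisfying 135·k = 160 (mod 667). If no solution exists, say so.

100

gcd(135, 667) = 1, so a unique solution mod 667 exists.
135⁻¹ ≡ 84 (mod 667).
k ≡ 84·160 ≡ 100 (mod 667).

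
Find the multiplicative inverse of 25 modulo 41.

By the extended Euclidean algorithm:
41 = 1·25 + 16
25 = 1·16 + 9
16 = 1·9 + 7
9 = 1·7 + 2
7 = 3·2 + 1
2 = 2·1 + 0
gcd(25, 41) = 1, so the inverse exists.
Back-substitute for 1:
1 = 1·7 − 3·2
  = −3·9 + 4·7
  = 4·16 − 7·9
  = −7·25 + 11·16
  = 11·41 − 18·25
So 25⁻¹ ≡ −18 ≡ 23 (mod 41).

23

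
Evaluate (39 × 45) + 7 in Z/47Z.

39 × 45 = 1755 ≡ 16 (mod 47)
16 + 7 = 23

23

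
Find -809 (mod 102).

-809 = -8×102 + 7, so -809 ≡ 7 (mod 102).

7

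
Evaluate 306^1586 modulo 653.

306^1 ≡ 306 (mod 653)
306^2 ≡ 306^2 = 93636 ≡ 257 (mod 653)
306^4 ≡ 257^2 = 66049 ≡ 96 (mod 653)
306^8 ≡ 96^2 = 9216 ≡ 74 (mod 653)
306^16 ≡ 74^2 = 5476 ≡ 252 (mod 653)
306^32 ≡ 252^2 = 63504 ≡ 163 (mod 653)
306^64 ≡ 163^2 = 26569 ≡ 449 (mod 653)
306^128 ≡ 449^2 = 201601 ≡ 477 (mod 653)
306^256 ≡ 477^2 = 227529 ≡ 285 (mod 653)
306^512 ≡ 285^2 = 81225 ≡ 253 (mod 653)
306^1024 ≡ 253^2 = 64009 ≡ 15 (mod 653)
306^1586 = 306^1024 · 306^512 · 306^32 · 306^16 · 306^2 ≡ 15 · 253 · 163 · 252 · 257 (mod 653).
Accumulate the product:
15 · 253 = 3795 ≡ 530
530 · 163 = 86390 ≡ 194
194 · 252 = 48888 ≡ 566
566 · 257 = 145462 ≡ 496

496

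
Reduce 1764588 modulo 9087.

1764588 = 194*9087 + 1710, so 1764588 ≡ 1710 (mod 9087).

1710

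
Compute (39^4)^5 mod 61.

(39)^4 ≡ 16 (mod 61)
(16)^5 ≡ 47 (mod 61)

47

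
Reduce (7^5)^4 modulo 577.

(7)^5 ≡ 74 (mod 577)
(74)^4 ≡ 463 (mod 577)

463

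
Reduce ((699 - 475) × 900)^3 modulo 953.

554

699 - 475 = 224
224 × 900 = 201600 ≡ 517 (mod 953)
(517)^3 ≡ 554 (mod 953)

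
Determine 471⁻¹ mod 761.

370

By the extended Euclidean algorithm:
761 = 1·471 + 290
471 = 1·290 + 181
290 = 1·181 + 109
181 = 1·109 + 72
109 = 1·72 + 37
72 = 1·37 + 35
37 = 1·35 + 2
35 = 17·2 + 1
2 = 2·1 + 0
gcd(471, 761) = 1, so the inverse exists.
Bézout: 1 = −229·761 + 370·471.
So 471⁻¹ ≡ 370 (mod 761).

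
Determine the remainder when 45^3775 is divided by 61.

48

By square-and-multiply:
45^1 ≡ 45 (mod 61)
45^2 ≡ 45^2 = 2025 ≡ 12 (mod 61)
45^4 ≡ 12^2 = 144 ≡ 22 (mod 61)
45^8 ≡ 22^2 = 484 ≡ 57 (mod 61)
45^16 ≡ 57^2 = 3249 ≡ 16 (mod 61)
45^32 ≡ 16^2 = 256 ≡ 12 (mod 61)
45^64 ≡ 12^2 = 144 ≡ 22 (mod 61)
45^128 ≡ 22^2 = 484 ≡ 57 (mod 61)
45^256 ≡ 57^2 = 3249 ≡ 16 (mod 61)
45^512 ≡ 16^2 = 256 ≡ 12 (mod 61)
45^1024 ≡ 12^2 = 144 ≡ 22 (mod 61)
45^2048 ≡ 22^2 = 484 ≡ 57 (mod 61)
45^3775 = 45^2048 · 45^1024 · 45^512 · 45^128 · 45^32 · 45^16 · 45^8 · 45^4 · 45^2 · 45^1 ≡ 57 · 22 · 12 · 57 · 12 · 16 · 57 · 22 · 12 · 45 (mod 61).
Accumulate the product:
57 · 22 = 1254 ≡ 34
34 · 12 = 408 ≡ 42
42 · 57 = 2394 ≡ 15
15 · 12 = 180 ≡ 58
58 · 16 = 928 ≡ 13
13 · 57 = 741 ≡ 9
9 · 22 = 198 ≡ 15
15 · 12 = 180 ≡ 58
58 · 45 = 2610 ≡ 48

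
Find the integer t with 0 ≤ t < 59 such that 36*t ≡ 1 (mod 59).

41

59 = 1*36 + 23
36 = 1*23 + 13
23 = 1*13 + 10
13 = 1*10 + 3
10 = 3*3 + 1
3 = 3*1 + 0
gcd(36, 59) = 1, so the inverse exists.
Back-substitute for 1:
1 = 1*10 − 3*3
  = −3*13 + 4*10
  = 4*23 − 7*13
  = −7*36 + 11*23
  = 11*59 − 18*36
So 36⁻¹ ≡ −18 ≡ 41 (mod 59).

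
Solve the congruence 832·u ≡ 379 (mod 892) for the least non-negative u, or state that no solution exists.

no solution

gcd(832, 892) = 4, and 4 does not divide 379.
So the congruence has no solution.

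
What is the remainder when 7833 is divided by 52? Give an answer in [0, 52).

7833 = 150·52 + 33, so 7833 ≡ 33 (mod 52).

33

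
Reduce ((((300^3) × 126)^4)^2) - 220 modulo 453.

(300)^3 ≡ 294 (mod 453)
294 × 126 = 37044 ≡ 351 (mod 453)
(351)^4 ≡ 225 (mod 453)
(225)^2 ≡ 342 (mod 453)
342 - 220 = 122

122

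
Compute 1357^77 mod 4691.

3124

By square-and-multiply:
77 in binary is 1001101, i.e. 77 = 64 + 8 + 4 + 1.
1357^1 ≡ 1357 (mod 4691)
1357^2 ≡ 1357^2 = 1841449 ≡ 2577 (mod 4691)
1357^4 ≡ 2577^2 = 6640929 ≡ 3164 (mod 4691)
1357^8 ≡ 3164^2 = 10010896 ≡ 302 (mod 4691)
1357^16 ≡ 302^2 = 91204 ≡ 2075 (mod 4691)
1357^32 ≡ 2075^2 = 4305625 ≡ 3978 (mod 4691)
1357^64 ≡ 3978^2 = 15824484 ≡ 1741 (mod 4691)
1357^77 = 1357^64 × 1357^8 × 1357^4 × 1357^1 ≡ 1741 × 302 × 3164 × 1357 (mod 4691).
Accumulate the product:
1741 × 302 = 525782 ≡ 390
390 × 3164 = 1233960 ≡ 227
227 × 1357 = 308039 ≡ 3124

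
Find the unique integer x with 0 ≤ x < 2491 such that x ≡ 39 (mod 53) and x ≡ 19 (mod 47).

53⁻¹ mod 47: 53·8 ≡ 1 (mod 47), so 53⁻¹ ≡ 8.
x = 39 + 53·((19 − 39)·8 mod 47) = 39 + 53·28 = 1523.
Check: 1523 mod 53 = 39, 1523 mod 47 = 19. ✓

1523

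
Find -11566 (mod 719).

-11566 = -17*719 + 657, so -11566 ≡ 657 (mod 719).

657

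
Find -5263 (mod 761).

64

-5263 = -7*761 + 64, so -5263 ≡ 64 (mod 761).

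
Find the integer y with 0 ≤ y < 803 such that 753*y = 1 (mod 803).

Apply the Euclidean algorithm and back-substitute:
803 = 1×753 + 50
753 = 15×50 + 3
50 = 16×3 + 2
3 = 1×2 + 1
2 = 2×1 + 0
gcd(753, 803) = 1, so the inverse exists.
Back-substitute for 1:
1 = 1×3 − 1×2
  = −1×50 + 17×3
  = 17×753 − 256×50
  = −256×803 + 273×753
So 753⁻¹ ≡ 273 (mod 803).

273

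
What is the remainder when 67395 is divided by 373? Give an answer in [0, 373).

255

67395 = 180*373 + 255, so 67395 ≡ 255 (mod 373).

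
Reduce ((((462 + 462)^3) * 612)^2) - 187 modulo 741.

462 + 462 = 924 ≡ 183 (mod 741)
(183)^3 ≡ 417 (mod 741)
417 * 612 = 255204 ≡ 300 (mod 741)
(300)^2 ≡ 339 (mod 741)
339 - 187 = 152

152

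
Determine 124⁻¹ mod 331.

Run the extended Euclidean algorithm:
331 = 2·124 + 83
124 = 1·83 + 41
83 = 2·41 + 1
41 = 41·1 + 0
gcd(124, 331) = 1, so the inverse exists.
Back-substitute for 1:
1 = 1·83 − 2·41
  = −2·124 + 3·83
  = 3·331 − 8·124
So 124⁻¹ ≡ −8 ≡ 323 (mod 331).

323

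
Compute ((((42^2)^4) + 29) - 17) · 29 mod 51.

(42)^2 ≡ 30 (mod 51)
(30)^4 ≡ 18 (mod 51)
18 + 29 = 47
47 - 17 = 30
30 · 29 = 870 ≡ 3 (mod 51)

3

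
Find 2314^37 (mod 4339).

Using repeated squaring:
37 in binary is 100101, i.e. 37 = 32 + 4 + 1.
2314^1 ≡ 2314 (mod 4339)
2314^2 ≡ 2314^2 = 5354596 ≡ 270 (mod 4339)
2314^4 ≡ 270^2 = 72900 ≡ 3476 (mod 4339)
2314^8 ≡ 3476^2 = 12082576 ≡ 2800 (mod 4339)
2314^16 ≡ 2800^2 = 7840000 ≡ 3766 (mod 4339)
2314^32 ≡ 3766^2 = 14182756 ≡ 2904 (mod 4339)
2314^37 = 2314^32 * 2314^4 * 2314^1 ≡ 2904 * 3476 * 2314 (mod 4339).
Accumulate the product:
2904 * 3476 = 10094304 ≡ 1790
1790 * 2314 = 4142060 ≡ 2654

2654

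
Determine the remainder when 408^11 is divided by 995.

162

Using repeated squaring:
11 in binary is 1011, i.e. 11 = 8 + 2 + 1.
408^1 ≡ 408 (mod 995)
408^2 ≡ 408^2 = 166464 ≡ 299 (mod 995)
408^4 ≡ 299^2 = 89401 ≡ 846 (mod 995)
408^8 ≡ 846^2 = 715716 ≡ 311 (mod 995)
408^11 = 408^8 · 408^2 · 408^1 ≡ 311 · 299 · 408 (mod 995).
Accumulate the product:
311 · 299 = 92989 ≡ 454
454 · 408 = 185232 ≡ 162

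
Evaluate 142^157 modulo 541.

212

142^1 ≡ 142 (mod 541)
142^2 ≡ 142^2 = 20164 ≡ 147 (mod 541)
142^4 ≡ 147^2 = 21609 ≡ 510 (mod 541)
142^8 ≡ 510^2 = 260100 ≡ 420 (mod 541)
142^16 ≡ 420^2 = 176400 ≡ 34 (mod 541)
142^32 ≡ 34^2 = 1156 ≡ 74 (mod 541)
142^64 ≡ 74^2 = 5476 ≡ 66 (mod 541)
142^128 ≡ 66^2 = 4356 ≡ 28 (mod 541)
142^157 = 142^128 * 142^16 * 142^8 * 142^4 * 142^1 ≡ 28 * 34 * 420 * 510 * 142 (mod 541).
Accumulate the product:
28 * 34 = 952 ≡ 411
411 * 420 = 172620 ≡ 41
41 * 510 = 20910 ≡ 352
352 * 142 = 49984 ≡ 212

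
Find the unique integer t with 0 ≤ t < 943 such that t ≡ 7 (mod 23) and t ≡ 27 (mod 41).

191

23⁻¹ mod 41: 23×25 ≡ 1 (mod 41), so 23⁻¹ ≡ 25.
t = 7 + 23×((27 − 7)×25 mod 41) = 7 + 23×8 = 191.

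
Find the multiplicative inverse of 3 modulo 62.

Run the extended Euclidean algorithm:
62 = 20*3 + 2
3 = 1*2 + 1
2 = 2*1 + 0
gcd(3, 62) = 1, so the inverse exists.
Bézout: 1 = −1*62 + 21*3.
So 3⁻¹ ≡ 21 (mod 62).

21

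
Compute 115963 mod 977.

677

115963 = 118×977 + 677, so 115963 ≡ 677 (mod 977).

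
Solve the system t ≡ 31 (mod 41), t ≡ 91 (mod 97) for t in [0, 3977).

3680

41⁻¹ mod 97: 41×71 ≡ 1 (mod 97), so 41⁻¹ ≡ 71.
t = 31 + 41×((91 − 31)×71 mod 97) = 31 + 41×89 = 3680.
Check: 3680 mod 41 = 31, 3680 mod 97 = 91. ✓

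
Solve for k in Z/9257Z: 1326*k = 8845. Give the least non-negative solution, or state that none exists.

4328

gcd(1326, 9257) = 1, so a unique solution mod 9257 exists.
1326⁻¹ ≡ 8887 (mod 9257).
k ≡ 8887*8845 ≡ 4328 (mod 9257).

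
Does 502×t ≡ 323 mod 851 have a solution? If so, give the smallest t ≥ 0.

gcd(502, 851) = 1, so a unique solution mod 851 exists.
502⁻¹ ≡ 178 (mod 851).
t ≡ 178×323 ≡ 477 (mod 851).

477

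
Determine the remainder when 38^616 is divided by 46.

24

Compute successive squares:
616 in binary is 1001101000, i.e. 616 = 512 + 64 + 32 + 8.
38^1 ≡ 38 (mod 46)
38^2 ≡ 38^2 = 1444 ≡ 18 (mod 46)
38^4 ≡ 18^2 = 324 ≡ 2 (mod 46)
38^8 ≡ 2^2 = 4 (mod 46)
38^16 ≡ 4^2 = 16 (mod 46)
38^32 ≡ 16^2 = 256 ≡ 26 (mod 46)
38^64 ≡ 26^2 = 676 ≡ 32 (mod 46)
38^128 ≡ 32^2 = 1024 ≡ 12 (mod 46)
38^256 ≡ 12^2 = 144 ≡ 6 (mod 46)
38^512 ≡ 6^2 = 36 (mod 46)
38^616 = 38^512 × 38^64 × 38^32 × 38^8 ≡ 36 × 32 × 26 × 4 (mod 46).
Accumulate the product:
36 × 32 = 1152 ≡ 2
2 × 26 = 52 ≡ 6
6 × 4 = 24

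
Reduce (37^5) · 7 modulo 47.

(37)^5 ≡ 16 (mod 47)
16 · 7 = 112 ≡ 18 (mod 47)

18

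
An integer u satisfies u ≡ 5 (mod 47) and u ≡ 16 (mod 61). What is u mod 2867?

992

47⁻¹ mod 61: 47×13 ≡ 1 (mod 61), so 47⁻¹ ≡ 13.
u = 5 + 47×((16 − 5)×13 mod 61) = 5 + 47×21 = 992.
Check: 992 mod 47 = 5, 992 mod 61 = 16. ✓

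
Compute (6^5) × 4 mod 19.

(6)^5 ≡ 5 (mod 19)
5 × 4 = 20 ≡ 1 (mod 19)

1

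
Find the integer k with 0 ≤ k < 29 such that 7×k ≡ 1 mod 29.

29 = 4*7 + 1
7 = 7*1 + 0
gcd(7, 29) = 1, so the inverse exists.
Back-substitute for 1:
1 = 1*29 − 4*7
So 7⁻¹ ≡ −4 ≡ 25 (mod 29).

25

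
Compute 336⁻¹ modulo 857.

857 = 2×336 + 185
336 = 1×185 + 151
185 = 1×151 + 34
151 = 4×34 + 15
34 = 2×15 + 4
15 = 3×4 + 3
4 = 1×3 + 1
3 = 3×1 + 0
gcd(336, 857) = 1, so the inverse exists.
Bézout: 1 = 89×857 − 227×336.
So 336⁻¹ ≡ −227 ≡ 630 (mod 857).

630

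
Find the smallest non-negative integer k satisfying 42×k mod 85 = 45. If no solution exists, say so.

gcd(42, 85) = 1, so a unique solution mod 85 exists.
42⁻¹ ≡ 83 (mod 85).
k ≡ 83×45 ≡ 80 (mod 85).

80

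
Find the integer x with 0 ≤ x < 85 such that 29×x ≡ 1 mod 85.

85 = 2*29 + 27
29 = 1*27 + 2
27 = 13*2 + 1
2 = 2*1 + 0
gcd(29, 85) = 1, so the inverse exists.
Back-substitute for 1:
1 = 1*27 − 13*2
  = −13*29 + 14*27
  = 14*85 − 41*29
So 29⁻¹ ≡ −41 ≡ 44 (mod 85).

44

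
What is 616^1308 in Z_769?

616^1 ≡ 616 (mod 769)
616^2 ≡ 616^2 = 379456 ≡ 339 (mod 769)
616^4 ≡ 339^2 = 114921 ≡ 340 (mod 769)
616^8 ≡ 340^2 = 115600 ≡ 250 (mod 769)
616^16 ≡ 250^2 = 62500 ≡ 211 (mod 769)
616^32 ≡ 211^2 = 44521 ≡ 688 (mod 769)
616^64 ≡ 688^2 = 473344 ≡ 409 (mod 769)
616^128 ≡ 409^2 = 167281 ≡ 408 (mod 769)
616^256 ≡ 408^2 = 166464 ≡ 360 (mod 769)
616^512 ≡ 360^2 = 129600 ≡ 408 (mod 769)
616^1024 ≡ 408^2 = 166464 ≡ 360 (mod 769)
616^1308 = 616^1024 · 616^256 · 616^16 · 616^8 · 616^4 ≡ 360 · 360 · 211 · 250 · 340 (mod 769).
Accumulate the product:
360 · 360 = 129600 ≡ 408
408 · 211 = 86088 ≡ 729
729 · 250 = 182250 ≡ 766
766 · 340 = 260440 ≡ 518

518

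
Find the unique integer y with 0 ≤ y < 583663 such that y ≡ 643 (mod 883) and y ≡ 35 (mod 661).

883⁻¹ mod 661: 883·265 ≡ 1 (mod 661), so 883⁻¹ ≡ 265.
y = 643 + 883·((35 − 643)·265 mod 661) = 643 + 883·164 = 145455.
Check: 145455 mod 883 = 643, 145455 mod 661 = 35. ✓

145455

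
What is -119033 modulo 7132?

-119033 = -17*7132 + 2211, so -119033 ≡ 2211 (mod 7132).

2211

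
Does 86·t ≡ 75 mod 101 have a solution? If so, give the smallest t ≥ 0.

96

gcd(86, 101) = 1, so a unique solution mod 101 exists.
86⁻¹ ≡ 74 (mod 101).
t ≡ 74·75 ≡ 96 (mod 101).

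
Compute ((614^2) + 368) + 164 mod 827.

(614)^2 ≡ 711 (mod 827)
711 + 368 = 1079 ≡ 252 (mod 827)
252 + 164 = 416

416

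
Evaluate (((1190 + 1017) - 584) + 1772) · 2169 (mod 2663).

560

1190 + 1017 = 2207
2207 - 584 = 1623
1623 + 1772 = 3395 ≡ 732 (mod 2663)
732 · 2169 = 1587708 ≡ 560 (mod 2663)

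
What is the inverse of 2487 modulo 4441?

25

4441 = 1·2487 + 1954
2487 = 1·1954 + 533
1954 = 3·533 + 355
533 = 1·355 + 178
355 = 1·178 + 177
178 = 1·177 + 1
177 = 177·1 + 0
gcd(2487, 4441) = 1, so the inverse exists.
Bézout: 1 = −14·4441 + 25·2487.
So 2487⁻¹ ≡ 25 (mod 4441).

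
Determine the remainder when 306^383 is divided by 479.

265

383 in binary is 101111111, i.e. 383 = 256 + 64 + 32 + 16 + 8 + 4 + 2 + 1.
306^1 ≡ 306 (mod 479)
306^2 ≡ 306^2 = 93636 ≡ 231 (mod 479)
306^4 ≡ 231^2 = 53361 ≡ 192 (mod 479)
306^8 ≡ 192^2 = 36864 ≡ 460 (mod 479)
306^16 ≡ 460^2 = 211600 ≡ 361 (mod 479)
306^32 ≡ 361^2 = 130321 ≡ 33 (mod 479)
306^64 ≡ 33^2 = 1089 ≡ 131 (mod 479)
306^128 ≡ 131^2 = 17161 ≡ 396 (mod 479)
306^256 ≡ 396^2 = 156816 ≡ 183 (mod 479)
306^383 = 306^256 * 306^64 * 306^32 * 306^16 * 306^8 * 306^4 * 306^2 * 306^1 ≡ 183 * 131 * 33 * 361 * 460 * 192 * 231 * 306 (mod 479).
Accumulate the product:
183 * 131 = 23973 ≡ 23
23 * 33 = 759 ≡ 280
280 * 361 = 101080 ≡ 11
11 * 460 = 5060 ≡ 270
270 * 192 = 51840 ≡ 108
108 * 231 = 24948 ≡ 40
40 * 306 = 12240 ≡ 265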